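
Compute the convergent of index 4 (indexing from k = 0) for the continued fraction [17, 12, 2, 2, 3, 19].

Using pₖ = aₖpₖ₋₁ + pₖ₋₂, qₖ = aₖqₖ₋₁ + qₖ₋₂ (with p₋₁=1, p₋₂=0, q₋₁=0, q₋₂=1):
  k=0: a=17, p=17, q=1
  k=1: a=12, p=205, q=12
  k=2: a=2, p=427, q=25
  k=3: a=2, p=1059, q=62
  k=4: a=3, p=3604, q=211

3604/211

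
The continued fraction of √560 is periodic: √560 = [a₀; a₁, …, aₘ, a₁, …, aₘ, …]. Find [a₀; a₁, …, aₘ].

a₀ = ⌊√560⌋ = 23.
With m₀=0, d₀=1 and mₖ₊₁ = dₖaₖ − mₖ, dₖ₊₁ = (n − mₖ₊₁²)/dₖ, aₖ₊₁ = ⌊(a₀+mₖ₊₁)/dₖ₊₁⌋:
  k=1: m=23, d=31, a=1
  k=2: m=8, d=16, a=1
  k=3: m=8, d=31, a=1
  k=4: m=23, d=1, a=46
d=1 and a=2a₀=46 at k=4, so the next step gives (m, d) = (23, 31) again — its k=1 value — and the period has length 4.

[23; 1, 1, 1, 46]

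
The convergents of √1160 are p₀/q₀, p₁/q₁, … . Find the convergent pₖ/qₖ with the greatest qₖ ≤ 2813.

39406/1157

√1160 = [34; 17, 68, …] (period length 2).
Convergents:
  p_0/q_0 = 34/1
  p_1/q_1 = 579/17
  p_2/q_2 = 39406/1157
  p_3/q_3 = 670481/19686
q_2 = 1157 ≤ 2813 < 19686 = q_3, so the answer is 39406/1157.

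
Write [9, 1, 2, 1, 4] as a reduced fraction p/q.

Using pₖ = aₖpₖ₋₁ + pₖ₋₂ and qₖ = aₖqₖ₋₁ + qₖ₋₂:
  k=0: a=9, p=9, q=1
  k=1: a=1, p=10, q=1
  k=2: a=2, p=29, q=3
  k=3: a=1, p=39, q=4
  k=4: a=4, p=185, q=19

185/19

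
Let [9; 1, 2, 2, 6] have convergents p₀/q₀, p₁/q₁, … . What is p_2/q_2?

29/3

Using pₖ = aₖpₖ₋₁ + pₖ₋₂, qₖ = aₖqₖ₋₁ + qₖ₋₂ (with p₋₁=1, p₋₂=0, q₋₁=0, q₋₂=1):
  k=0: a=9, p=9, q=1
  k=1: a=1, p=10, q=1
  k=2: a=2, p=29, q=3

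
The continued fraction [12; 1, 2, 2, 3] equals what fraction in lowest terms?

Fold from the inside: start with 3/1.
  2 + 1/3 = 7/3
  2 + 3/7 = 17/7
  1 + 7/17 = 24/17
  12 + 17/24 = 305/24

305/24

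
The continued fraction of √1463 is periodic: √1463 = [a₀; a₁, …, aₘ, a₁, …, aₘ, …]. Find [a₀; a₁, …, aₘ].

a₀ = ⌊√1463⌋ = 38.
With m₀=0, d₀=1 and mₖ₊₁ = dₖaₖ − mₖ, dₖ₊₁ = (n − mₖ₊₁²)/dₖ, aₖ₊₁ = ⌊(a₀+mₖ₊₁)/dₖ₊₁⌋:
  k=1: m=38, d=19, a=4
  k=2: m=38, d=1, a=76
d=1 and a=2a₀=76 at k=2, so the next step gives (m, d) = (38, 19) again — its k=1 value — and the period has length 2.

[38; 4, 76]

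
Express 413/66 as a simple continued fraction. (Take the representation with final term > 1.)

413 = 6×66 + 17
66 = 3×17 + 15
17 = 1×15 + 2
15 = 7×2 + 1
2 = 2×1 + 0  (stop)
So 413/66 = [6; 3, 1, 7, 2].

[6; 3, 1, 7, 2]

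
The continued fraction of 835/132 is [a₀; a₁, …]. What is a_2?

835 = 6·132 + 43   →  a_0 = 6
132 = 3·43 + 3   →  a_1 = 3
43 = 14·3 + 1   →  a_2 = 14

14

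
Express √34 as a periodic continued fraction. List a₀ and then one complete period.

a₀ = ⌊√34⌋ = 5.

[5; 1, 4, 1, 10]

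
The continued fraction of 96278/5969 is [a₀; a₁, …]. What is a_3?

2

96278 = 16·5969 + 774   →  a_0 = 16
5969 = 7·774 + 551   →  a_1 = 7
774 = 1·551 + 223   →  a_2 = 1
551 = 2·223 + 105   →  a_3 = 2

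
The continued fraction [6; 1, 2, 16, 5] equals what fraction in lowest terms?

Using pₖ = aₖpₖ₋₁ + pₖ₋₂ and qₖ = aₖqₖ₋₁ + qₖ₋₂:
  k=0: a=6, p=6, q=1
  k=1: a=1, p=7, q=1
  k=2: a=2, p=20, q=3
  k=3: a=16, p=327, q=49
  k=4: a=5, p=1655, q=248

1655/248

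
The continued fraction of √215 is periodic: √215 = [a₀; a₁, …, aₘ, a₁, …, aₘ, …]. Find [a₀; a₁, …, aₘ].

[14; 1, 1, 1, 28]

a₀ = ⌊√215⌋ = 14.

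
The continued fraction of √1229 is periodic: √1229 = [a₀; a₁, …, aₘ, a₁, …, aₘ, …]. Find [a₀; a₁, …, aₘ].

a₀ = ⌊√1229⌋ = 35.
With m₀=0, d₀=1 and mₖ₊₁ = dₖaₖ − mₖ, dₖ₊₁ = (n − mₖ₊₁²)/dₖ, aₖ₊₁ = ⌊(a₀+mₖ₊₁)/dₖ₊₁⌋:
  k=1: m=35, d=4, a=17
  k=2: m=33, d=35, a=1
  k=3: m=2, d=35, a=1
  k=4: m=33, d=4, a=17
  k=5: m=35, d=1, a=70
d=1 and a=2a₀=70 at k=5, so the next step gives (m, d) = (35, 4) again — its k=1 value — and the period has length 5.

[35; 17, 1, 1, 17, 70]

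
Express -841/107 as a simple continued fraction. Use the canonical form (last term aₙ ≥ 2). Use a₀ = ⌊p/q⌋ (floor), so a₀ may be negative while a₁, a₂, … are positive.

-841 = -8·107 + 15
107 = 7·15 + 2
15 = 7·2 + 1
2 = 2·1 + 0  (stop)
So -841/107 = [-8; 7, 7, 2].

[-8; 7, 7, 2]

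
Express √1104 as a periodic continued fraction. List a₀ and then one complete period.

a₀ = ⌊√1104⌋ = 33.
With m₀=0, d₀=1 and mₖ₊₁ = dₖaₖ − mₖ, dₖ₊₁ = (n − mₖ₊₁²)/dₖ, aₖ₊₁ = ⌊(a₀+mₖ₊₁)/dₖ₊₁⌋:
  k=1: m=33, d=15, a=4
  k=2: m=27, d=25, a=2
  k=3: m=23, d=23, a=2
  k=4: m=23, d=25, a=2
  k=5: m=27, d=15, a=4
  k=6: m=33, d=1, a=66
d=1 and a=2a₀=66 at k=6, so the next step gives (m, d) = (33, 15) again — its k=1 value — and the period has length 6.

[33; 4, 2, 2, 2, 4, 66]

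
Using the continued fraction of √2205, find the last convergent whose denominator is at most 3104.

51841/1104

√2205 = [46; 1, 22, 2, 22, 1, 92, …] (period length 6).
Convergents:
  p_0/q_0 = 46/1
  p_1/q_1 = 47/1
  p_2/q_2 = 1080/23
  p_3/q_3 = 2207/47
  p_4/q_4 = 49634/1057
  p_5/q_5 = 51841/1104
  p_6/q_6 = 4819006/102625
q_5 = 1104 ≤ 3104 < 102625 = q_6, so the answer is 51841/1104.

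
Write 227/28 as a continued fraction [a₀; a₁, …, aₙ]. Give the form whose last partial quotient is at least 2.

[8; 9, 3]

227 = 8·28 + 3
28 = 9·3 + 1
3 = 3·1 + 0  (stop)
So 227/28 = [8; 9, 3].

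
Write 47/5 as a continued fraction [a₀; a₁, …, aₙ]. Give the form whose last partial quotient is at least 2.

47 = 9*5 + 2
5 = 2*2 + 1
2 = 2*1 + 0  (stop)
So 47/5 = [9; 2, 2].

[9; 2, 2]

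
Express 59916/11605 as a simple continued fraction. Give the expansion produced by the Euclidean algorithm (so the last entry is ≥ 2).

[5; 6, 7, 3, 3, 8, 3]

59916 = 5×11605 + 1891
11605 = 6×1891 + 259
1891 = 7×259 + 78
259 = 3×78 + 25
78 = 3×25 + 3
25 = 8×3 + 1
3 = 3×1 + 0  (stop)
So 59916/11605 = [5; 6, 7, 3, 3, 8, 3].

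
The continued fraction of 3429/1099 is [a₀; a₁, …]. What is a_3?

14

3429 = 3·1099 + 132   →  a_0 = 3
1099 = 8·132 + 43   →  a_1 = 8
132 = 3·43 + 3   →  a_2 = 3
43 = 14·3 + 1   →  a_3 = 14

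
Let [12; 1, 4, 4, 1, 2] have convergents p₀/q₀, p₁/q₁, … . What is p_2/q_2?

64/5

Using pₖ = aₖpₖ₋₁ + pₖ₋₂, qₖ = aₖqₖ₋₁ + qₖ₋₂ (with p₋₁=1, p₋₂=0, q₋₁=0, q₋₂=1):
  k=0: a=12, p=12, q=1
  k=1: a=1, p=13, q=1
  k=2: a=4, p=64, q=5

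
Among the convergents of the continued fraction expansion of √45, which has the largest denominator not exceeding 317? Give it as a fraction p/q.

√45 = [6; 1, 2, 2, 2, 1, 12, …] (period length 6).
Convergents:
  p_0/q_0 = 6/1
  p_1/q_1 = 7/1
  p_2/q_2 = 20/3
  p_3/q_3 = 47/7
  p_4/q_4 = 114/17
  p_5/q_5 = 161/24
  p_6/q_6 = 2046/305
  p_7/q_7 = 2207/329
q_6 = 305 ≤ 317 < 329 = q_7, so the answer is 2046/305.

2046/305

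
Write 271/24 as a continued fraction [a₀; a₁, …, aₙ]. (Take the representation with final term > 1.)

271 = 11*24 + 7
24 = 3*7 + 3
7 = 2*3 + 1
3 = 3*1 + 0  (stop)
So 271/24 = [11; 3, 2, 3].

[11; 3, 2, 3]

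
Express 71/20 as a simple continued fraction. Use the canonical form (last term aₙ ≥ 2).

71 = 3·20 + 11
20 = 1·11 + 9
11 = 1·9 + 2
9 = 4·2 + 1
2 = 2·1 + 0  (stop)
So 71/20 = [3; 1, 1, 4, 2].

[3; 1, 1, 4, 2]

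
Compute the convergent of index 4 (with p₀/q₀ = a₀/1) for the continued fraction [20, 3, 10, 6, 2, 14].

8312/409

Using pₖ = aₖpₖ₋₁ + pₖ₋₂, qₖ = aₖqₖ₋₁ + qₖ₋₂ (with p₋₁=1, p₋₂=0, q₋₁=0, q₋₂=1):
  k=0: a=20, p=20, q=1
  k=1: a=3, p=61, q=3
  k=2: a=10, p=630, q=31
  k=3: a=6, p=3841, q=189
  k=4: a=2, p=8312, q=409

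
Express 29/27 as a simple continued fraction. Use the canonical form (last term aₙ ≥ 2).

29 = 1×27 + 2
27 = 13×2 + 1
2 = 2×1 + 0  (stop)
So 29/27 = [1; 13, 2].

[1; 13, 2]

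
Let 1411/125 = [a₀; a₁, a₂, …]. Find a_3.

1411 = 11·125 + 36   →  a_0 = 11
125 = 3·36 + 17   →  a_1 = 3
36 = 2·17 + 2   →  a_2 = 2
17 = 8·2 + 1   →  a_3 = 8

8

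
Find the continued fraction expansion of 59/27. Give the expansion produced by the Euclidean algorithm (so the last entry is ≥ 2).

[2; 5, 2, 2]

59 = 2·27 + 5
27 = 5·5 + 2
5 = 2·2 + 1
2 = 2·1 + 0  (stop)
So 59/27 = [2; 5, 2, 2].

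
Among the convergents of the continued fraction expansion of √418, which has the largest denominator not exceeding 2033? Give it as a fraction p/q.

33857/1656

√418 = [20; 2, 4, 20, 4, 2, 40, …] (period length 6).
Convergents:
  p_0/q_0 = 20/1
  p_1/q_1 = 41/2
  p_2/q_2 = 184/9
  p_3/q_3 = 3721/182
  p_4/q_4 = 15068/737
  p_5/q_5 = 33857/1656
  p_6/q_6 = 1369348/66977
q_5 = 1656 ≤ 2033 < 66977 = q_6, so the answer is 33857/1656.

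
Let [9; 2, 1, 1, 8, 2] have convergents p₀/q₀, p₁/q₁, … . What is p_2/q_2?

28/3

Using pₖ = aₖpₖ₋₁ + pₖ₋₂, qₖ = aₖqₖ₋₁ + qₖ₋₂ (with p₋₁=1, p₋₂=0, q₋₁=0, q₋₂=1):
  k=0: a=9, p=9, q=1
  k=1: a=2, p=19, q=2
  k=2: a=1, p=28, q=3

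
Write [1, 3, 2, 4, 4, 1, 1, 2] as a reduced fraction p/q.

965/748

Using pₖ = aₖpₖ₋₁ + pₖ₋₂ and qₖ = aₖqₖ₋₁ + qₖ₋₂:
  k=0: a=1, p=1, q=1
  k=1: a=3, p=4, q=3
  k=2: a=2, p=9, q=7
  k=3: a=4, p=40, q=31
  k=4: a=4, p=169, q=131
  k=5: a=1, p=209, q=162
  k=6: a=1, p=378, q=293
  k=7: a=2, p=965, q=748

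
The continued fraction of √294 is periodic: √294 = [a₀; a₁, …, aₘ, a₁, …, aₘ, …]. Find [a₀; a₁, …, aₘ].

a₀ = ⌊√294⌋ = 17.

[17; 6, 1, 4, 1, 6, 34]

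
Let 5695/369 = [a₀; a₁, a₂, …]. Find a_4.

5695 = 15·369 + 160   →  a_0 = 15
369 = 2·160 + 49   →  a_1 = 2
160 = 3·49 + 13   →  a_2 = 3
49 = 3·13 + 10   →  a_3 = 3
13 = 1·10 + 3   →  a_4 = 1

1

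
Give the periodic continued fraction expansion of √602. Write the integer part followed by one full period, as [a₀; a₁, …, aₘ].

[24; 1, 1, 6, 1, 1, 48]

a₀ = ⌊√602⌋ = 24.
With m₀=0, d₀=1 and mₖ₊₁ = dₖaₖ − mₖ, dₖ₊₁ = (n − mₖ₊₁²)/dₖ, aₖ₊₁ = ⌊(a₀+mₖ₊₁)/dₖ₊₁⌋:
  k=1: m=24, d=26, a=1
  k=2: m=2, d=23, a=1
  k=3: m=21, d=7, a=6
  k=4: m=21, d=23, a=1
  k=5: m=2, d=26, a=1
  k=6: m=24, d=1, a=48
d=1 and a=2a₀=48 at k=6, so the next step gives (m, d) = (24, 26) again — its k=1 value — and the period has length 6.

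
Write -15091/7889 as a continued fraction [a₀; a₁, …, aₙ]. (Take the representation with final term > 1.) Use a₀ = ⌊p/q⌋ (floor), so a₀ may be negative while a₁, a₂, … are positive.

-15091 = -2·7889 + 687
7889 = 11·687 + 332
687 = 2·332 + 23
332 = 14·23 + 10
23 = 2·10 + 3
10 = 3·3 + 1
3 = 3·1 + 0  (stop)
So -15091/7889 = [-2; 11, 2, 14, 2, 3, 3].

[-2; 11, 2, 14, 2, 3, 3]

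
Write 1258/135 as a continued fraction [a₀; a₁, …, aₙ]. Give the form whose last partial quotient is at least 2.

1258 = 9×135 + 43
135 = 3×43 + 6
43 = 7×6 + 1
6 = 6×1 + 0  (stop)
So 1258/135 = [9; 3, 7, 6].

[9; 3, 7, 6]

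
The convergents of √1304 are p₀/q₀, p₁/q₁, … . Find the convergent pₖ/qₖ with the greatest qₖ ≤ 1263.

23436/649

√1304 = [36; 9, 72, …] (period length 2).
Convergents:
  p_0/q_0 = 36/1
  p_1/q_1 = 325/9
  p_2/q_2 = 23436/649
  p_3/q_3 = 211249/5850
q_2 = 649 ≤ 1263 < 5850 = q_3, so the answer is 23436/649.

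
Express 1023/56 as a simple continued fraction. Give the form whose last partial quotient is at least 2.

[18; 3, 1, 2, 1, 3]

1023 = 18×56 + 15
56 = 3×15 + 11
15 = 1×11 + 4
11 = 2×4 + 3
4 = 1×3 + 1
3 = 3×1 + 0  (stop)
So 1023/56 = [18; 3, 1, 2, 1, 3].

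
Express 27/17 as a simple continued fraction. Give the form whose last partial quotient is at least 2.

[1; 1, 1, 2, 3]

27 = 1×17 + 10
17 = 1×10 + 7
10 = 1×7 + 3
7 = 2×3 + 1
3 = 3×1 + 0  (stop)
So 27/17 = [1; 1, 1, 2, 3].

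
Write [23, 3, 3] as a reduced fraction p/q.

Fold from the inside: start with 3/1.
  3 + 1/3 = 10/3
  23 + 3/10 = 233/10

233/10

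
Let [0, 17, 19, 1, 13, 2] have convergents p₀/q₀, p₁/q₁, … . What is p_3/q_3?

20/341

Using pₖ = aₖpₖ₋₁ + pₖ₋₂, qₖ = aₖqₖ₋₁ + qₖ₋₂ (with p₋₁=1, p₋₂=0, q₋₁=0, q₋₂=1):
  k=0: a=0, p=0, q=1
  k=1: a=17, p=1, q=17
  k=2: a=19, p=19, q=324
  k=3: a=1, p=20, q=341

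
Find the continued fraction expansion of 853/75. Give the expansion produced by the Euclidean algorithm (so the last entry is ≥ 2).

853 = 11*75 + 28
75 = 2*28 + 19
28 = 1*19 + 9
19 = 2*9 + 1
9 = 9*1 + 0  (stop)
So 853/75 = [11; 2, 1, 2, 9].

[11; 2, 1, 2, 9]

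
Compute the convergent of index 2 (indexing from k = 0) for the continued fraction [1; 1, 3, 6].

7/4

Using pₖ = aₖpₖ₋₁ + pₖ₋₂, qₖ = aₖqₖ₋₁ + qₖ₋₂ (with p₋₁=1, p₋₂=0, q₋₁=0, q₋₂=1):
  k=0: a=1, p=1, q=1
  k=1: a=1, p=2, q=1
  k=2: a=3, p=7, q=4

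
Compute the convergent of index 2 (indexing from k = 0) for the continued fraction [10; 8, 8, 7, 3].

658/65

Using pₖ = aₖpₖ₋₁ + pₖ₋₂, qₖ = aₖqₖ₋₁ + qₖ₋₂ (with p₋₁=1, p₋₂=0, q₋₁=0, q₋₂=1):
  k=0: a=10, p=10, q=1
  k=1: a=8, p=81, q=8
  k=2: a=8, p=658, q=65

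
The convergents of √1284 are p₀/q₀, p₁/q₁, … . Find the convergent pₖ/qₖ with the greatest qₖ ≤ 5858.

92449/2580

√1284 = [35; 1, 4, 1, 70, …] (period length 4).
Convergents:
  p_0/q_0 = 35/1
  p_1/q_1 = 36/1
  p_2/q_2 = 179/5
  p_3/q_3 = 215/6
  p_4/q_4 = 15229/425
  p_5/q_5 = 15444/431
  p_6/q_6 = 77005/2149
  p_7/q_7 = 92449/2580
  p_8/q_8 = 6548435/182749
q_7 = 2580 ≤ 5858 < 182749 = q_8, so the answer is 92449/2580.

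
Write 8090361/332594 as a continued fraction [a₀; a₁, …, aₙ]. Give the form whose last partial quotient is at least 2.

[24; 3, 13, 17, 3, 8, 19]

8090361 = 24*332594 + 108105
332594 = 3*108105 + 8279
108105 = 13*8279 + 478
8279 = 17*478 + 153
478 = 3*153 + 19
153 = 8*19 + 1
19 = 19*1 + 0  (stop)
So 8090361/332594 = [24; 3, 13, 17, 3, 8, 19].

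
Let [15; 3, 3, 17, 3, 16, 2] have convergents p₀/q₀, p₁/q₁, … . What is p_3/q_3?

Using pₖ = aₖpₖ₋₁ + pₖ₋₂, qₖ = aₖqₖ₋₁ + qₖ₋₂ (with p₋₁=1, p₋₂=0, q₋₁=0, q₋₂=1):
  k=0: a=15, p=15, q=1
  k=1: a=3, p=46, q=3
  k=2: a=3, p=153, q=10
  k=3: a=17, p=2647, q=173

2647/173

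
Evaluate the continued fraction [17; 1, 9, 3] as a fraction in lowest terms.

555/31

Using pₖ = aₖpₖ₋₁ + pₖ₋₂ and qₖ = aₖqₖ₋₁ + qₖ₋₂:
  k=0: a=17, p=17, q=1
  k=1: a=1, p=18, q=1
  k=2: a=9, p=179, q=10
  k=3: a=3, p=555, q=31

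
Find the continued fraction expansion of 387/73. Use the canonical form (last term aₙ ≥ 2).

[5; 3, 3, 7]

387 = 5*73 + 22
73 = 3*22 + 7
22 = 3*7 + 1
7 = 7*1 + 0  (stop)
So 387/73 = [5; 3, 3, 7].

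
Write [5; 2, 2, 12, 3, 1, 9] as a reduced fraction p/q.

13335/2468

Fold from the inside: start with 9/1.
  1 + 1/9 = 10/9
  3 + 9/10 = 39/10
  12 + 10/39 = 478/39
  2 + 39/478 = 995/478
  2 + 478/995 = 2468/995
  5 + 995/2468 = 13335/2468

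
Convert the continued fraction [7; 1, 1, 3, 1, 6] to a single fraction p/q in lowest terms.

461/61

Using pₖ = aₖpₖ₋₁ + pₖ₋₂ and qₖ = aₖqₖ₋₁ + qₖ₋₂:
  k=0: a=7, p=7, q=1
  k=1: a=1, p=8, q=1
  k=2: a=1, p=15, q=2
  k=3: a=3, p=53, q=7
  k=4: a=1, p=68, q=9
  k=5: a=6, p=461, q=61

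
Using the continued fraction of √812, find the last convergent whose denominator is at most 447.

√812 = [28; 2, 56, …] (period length 2).
Convergents:
  p_0/q_0 = 28/1
  p_1/q_1 = 57/2
  p_2/q_2 = 3220/113
  p_3/q_3 = 6497/228
  p_4/q_4 = 367052/12881
q_3 = 228 ≤ 447 < 12881 = q_4, so the answer is 6497/228.

6497/228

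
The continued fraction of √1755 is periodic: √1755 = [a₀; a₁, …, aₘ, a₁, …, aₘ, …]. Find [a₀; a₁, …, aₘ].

a₀ = ⌊√1755⌋ = 41.

[41; 1, 8, 3, 8, 1, 82]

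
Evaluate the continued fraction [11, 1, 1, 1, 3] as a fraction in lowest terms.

128/11

Fold from the inside: start with 3/1.
  1 + 1/3 = 4/3
  1 + 3/4 = 7/4
  1 + 4/7 = 11/7
  11 + 7/11 = 128/11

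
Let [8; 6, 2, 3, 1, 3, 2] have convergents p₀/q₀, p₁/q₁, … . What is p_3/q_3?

367/45

Using pₖ = aₖpₖ₋₁ + pₖ₋₂, qₖ = aₖqₖ₋₁ + qₖ₋₂ (with p₋₁=1, p₋₂=0, q₋₁=0, q₋₂=1):
  k=0: a=8, p=8, q=1
  k=1: a=6, p=49, q=6
  k=2: a=2, p=106, q=13
  k=3: a=3, p=367, q=45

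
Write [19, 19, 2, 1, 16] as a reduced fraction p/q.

18423/967

Fold from the inside: start with 16/1.
  1 + 1/16 = 17/16
  2 + 16/17 = 50/17
  19 + 17/50 = 967/50
  19 + 50/967 = 18423/967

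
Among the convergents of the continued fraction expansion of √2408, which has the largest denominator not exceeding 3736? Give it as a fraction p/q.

√2408 = [49; 14, 98, …] (period length 2).
Convergents:
  p_0/q_0 = 49/1
  p_1/q_1 = 687/14
  p_2/q_2 = 67375/1373
  p_3/q_3 = 943937/19236
q_2 = 1373 ≤ 3736 < 19236 = q_3, so the answer is 67375/1373.

67375/1373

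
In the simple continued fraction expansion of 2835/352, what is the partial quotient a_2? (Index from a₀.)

2835 = 8·352 + 19   →  a_0 = 8
352 = 18·19 + 10   →  a_1 = 18
19 = 1·10 + 9   →  a_2 = 1

1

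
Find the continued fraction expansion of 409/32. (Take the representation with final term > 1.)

[12; 1, 3, 1, 1, 3]

409 = 12×32 + 25
32 = 1×25 + 7
25 = 3×7 + 4
7 = 1×4 + 3
4 = 1×3 + 1
3 = 3×1 + 0  (stop)
So 409/32 = [12; 1, 3, 1, 1, 3].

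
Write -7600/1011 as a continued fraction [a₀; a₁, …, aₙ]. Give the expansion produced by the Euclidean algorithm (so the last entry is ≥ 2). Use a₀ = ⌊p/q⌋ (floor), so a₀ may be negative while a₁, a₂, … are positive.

[-8; 2, 13, 1, 16, 2]

-7600 = -8*1011 + 488
1011 = 2*488 + 35
488 = 13*35 + 33
35 = 1*33 + 2
33 = 16*2 + 1
2 = 2*1 + 0  (stop)
So -7600/1011 = [-8; 2, 13, 1, 16, 2].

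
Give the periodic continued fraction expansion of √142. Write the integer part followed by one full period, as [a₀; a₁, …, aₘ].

[11; 1, 10, 1, 22]

a₀ = ⌊√142⌋ = 11.
With m₀=0, d₀=1 and mₖ₊₁ = dₖaₖ − mₖ, dₖ₊₁ = (n − mₖ₊₁²)/dₖ, aₖ₊₁ = ⌊(a₀+mₖ₊₁)/dₖ₊₁⌋:
  k=1: m=11, d=21, a=1
  k=2: m=10, d=2, a=10
  k=3: m=10, d=21, a=1
  k=4: m=11, d=1, a=22
d=1 and a=2a₀=22 at k=4, so the next step gives (m, d) = (11, 21) again — its k=1 value — and the period has length 4.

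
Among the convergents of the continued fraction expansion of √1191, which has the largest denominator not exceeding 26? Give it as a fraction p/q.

√1191 = [34; 1, 1, 22, 1, 1, 68, …] (period length 6).
Convergents:
  p_0/q_0 = 34/1
  p_1/q_1 = 35/1
  p_2/q_2 = 69/2
  p_3/q_3 = 1553/45
q_2 = 2 ≤ 26 < 45 = q_3, so the answer is 69/2.

69/2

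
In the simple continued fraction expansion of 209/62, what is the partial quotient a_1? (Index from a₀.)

209 = 3·62 + 23   →  a_0 = 3
62 = 2·23 + 16   →  a_1 = 2

2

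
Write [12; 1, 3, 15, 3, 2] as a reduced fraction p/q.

5548/435

Using pₖ = aₖpₖ₋₁ + pₖ₋₂ and qₖ = aₖqₖ₋₁ + qₖ₋₂:
  k=0: a=12, p=12, q=1
  k=1: a=1, p=13, q=1
  k=2: a=3, p=51, q=4
  k=3: a=15, p=778, q=61
  k=4: a=3, p=2385, q=187
  k=5: a=2, p=5548, q=435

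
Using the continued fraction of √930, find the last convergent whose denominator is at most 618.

7441/244

√930 = [30; 2, 60, …] (period length 2).
Convergents:
  p_0/q_0 = 30/1
  p_1/q_1 = 61/2
  p_2/q_2 = 3690/121
  p_3/q_3 = 7441/244
  p_4/q_4 = 450150/14761
q_3 = 244 ≤ 618 < 14761 = q_4, so the answer is 7441/244.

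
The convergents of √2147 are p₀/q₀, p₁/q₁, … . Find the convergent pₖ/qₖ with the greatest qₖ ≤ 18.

139/3

√2147 = [46; 2, 1, 45, 1, 2, 92, …] (period length 6).
Convergents:
  p_0/q_0 = 46/1
  p_1/q_1 = 93/2
  p_2/q_2 = 139/3
  p_3/q_3 = 6348/137
q_2 = 3 ≤ 18 < 137 = q_3, so the answer is 139/3.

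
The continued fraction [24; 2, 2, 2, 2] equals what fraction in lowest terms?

708/29

Fold from the inside: start with 2/1.
  2 + 1/2 = 5/2
  2 + 2/5 = 12/5
  2 + 5/12 = 29/12
  24 + 12/29 = 708/29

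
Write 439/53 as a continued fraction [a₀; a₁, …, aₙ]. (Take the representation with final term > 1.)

[8; 3, 1, 1, 7]

439 = 8·53 + 15
53 = 3·15 + 8
15 = 1·8 + 7
8 = 1·7 + 1
7 = 7·1 + 0  (stop)
So 439/53 = [8; 3, 1, 1, 7].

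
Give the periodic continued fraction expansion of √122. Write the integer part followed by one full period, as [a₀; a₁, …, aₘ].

[11; 22]

a₀ = ⌊√122⌋ = 11.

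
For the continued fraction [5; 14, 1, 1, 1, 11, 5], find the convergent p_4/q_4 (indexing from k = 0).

223/44

Using pₖ = aₖpₖ₋₁ + pₖ₋₂, qₖ = aₖqₖ₋₁ + qₖ₋₂ (with p₋₁=1, p₋₂=0, q₋₁=0, q₋₂=1):
  k=0: a=5, p=5, q=1
  k=1: a=14, p=71, q=14
  k=2: a=1, p=76, q=15
  k=3: a=1, p=147, q=29
  k=4: a=1, p=223, q=44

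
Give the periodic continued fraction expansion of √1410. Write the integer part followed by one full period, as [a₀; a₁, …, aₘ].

a₀ = ⌊√1410⌋ = 37.
With m₀=0, d₀=1 and mₖ₊₁ = dₖaₖ − mₖ, dₖ₊₁ = (n − mₖ₊₁²)/dₖ, aₖ₊₁ = ⌊(a₀+mₖ₊₁)/dₖ₊₁⌋:
  k=1: m=37, d=41, a=1
  k=2: m=4, d=34, a=1
  k=3: m=30, d=15, a=4
  k=4: m=30, d=34, a=1
  k=5: m=4, d=41, a=1
  k=6: m=37, d=1, a=74
d=1 and a=2a₀=74 at k=6, so the next step gives (m, d) = (37, 41) again — its k=1 value — and the period has length 6.

[37; 1, 1, 4, 1, 1, 74]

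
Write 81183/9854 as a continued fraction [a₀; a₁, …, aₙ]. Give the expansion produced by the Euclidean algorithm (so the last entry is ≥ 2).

81183 = 8·9854 + 2351
9854 = 4·2351 + 450
2351 = 5·450 + 101
450 = 4·101 + 46
101 = 2·46 + 9
46 = 5·9 + 1
9 = 9·1 + 0  (stop)
So 81183/9854 = [8; 4, 5, 4, 2, 5, 9].

[8; 4, 5, 4, 2, 5, 9]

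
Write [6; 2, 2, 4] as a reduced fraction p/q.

Using pₖ = aₖpₖ₋₁ + pₖ₋₂ and qₖ = aₖqₖ₋₁ + qₖ₋₂:
  k=0: a=6, p=6, q=1
  k=1: a=2, p=13, q=2
  k=2: a=2, p=32, q=5
  k=3: a=4, p=141, q=22

141/22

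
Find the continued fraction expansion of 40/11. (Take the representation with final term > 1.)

40 = 3×11 + 7
11 = 1×7 + 4
7 = 1×4 + 3
4 = 1×3 + 1
3 = 3×1 + 0  (stop)
So 40/11 = [3; 1, 1, 1, 3].

[3; 1, 1, 1, 3]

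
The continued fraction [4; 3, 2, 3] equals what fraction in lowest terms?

103/24

Fold from the inside: start with 3/1.
  2 + 1/3 = 7/3
  3 + 3/7 = 24/7
  4 + 7/24 = 103/24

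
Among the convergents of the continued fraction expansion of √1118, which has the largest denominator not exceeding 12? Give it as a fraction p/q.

√1118 = [33; 2, 3, 2, 3, 2, 66, …] (period length 6).
Convergents:
  p_0/q_0 = 33/1
  p_1/q_1 = 67/2
  p_2/q_2 = 234/7
  p_3/q_3 = 535/16
q_2 = 7 ≤ 12 < 16 = q_3, so the answer is 234/7.

234/7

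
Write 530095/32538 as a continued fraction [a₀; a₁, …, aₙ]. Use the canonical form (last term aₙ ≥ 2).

[16; 3, 2, 3, 17, 11, 7]

530095 = 16×32538 + 9487
32538 = 3×9487 + 4077
9487 = 2×4077 + 1333
4077 = 3×1333 + 78
1333 = 17×78 + 7
78 = 11×7 + 1
7 = 7×1 + 0  (stop)
So 530095/32538 = [16; 3, 2, 3, 17, 11, 7].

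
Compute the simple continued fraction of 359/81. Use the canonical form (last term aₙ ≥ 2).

359 = 4*81 + 35
81 = 2*35 + 11
35 = 3*11 + 2
11 = 5*2 + 1
2 = 2*1 + 0  (stop)
So 359/81 = [4; 2, 3, 5, 2].

[4; 2, 3, 5, 2]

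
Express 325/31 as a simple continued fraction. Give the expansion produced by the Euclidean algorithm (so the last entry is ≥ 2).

[10; 2, 15]

325 = 10·31 + 15
31 = 2·15 + 1
15 = 15·1 + 0  (stop)
So 325/31 = [10; 2, 15].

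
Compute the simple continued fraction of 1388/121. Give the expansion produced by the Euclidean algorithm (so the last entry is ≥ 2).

1388 = 11×121 + 57
121 = 2×57 + 7
57 = 8×7 + 1
7 = 7×1 + 0  (stop)
So 1388/121 = [11; 2, 8, 7].

[11; 2, 8, 7]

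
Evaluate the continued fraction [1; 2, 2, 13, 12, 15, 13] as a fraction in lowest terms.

223682/159435

Fold from the inside: start with 13/1.
  15 + 1/13 = 196/13
  12 + 13/196 = 2365/196
  13 + 196/2365 = 30941/2365
  2 + 2365/30941 = 64247/30941
  2 + 30941/64247 = 159435/64247
  1 + 64247/159435 = 223682/159435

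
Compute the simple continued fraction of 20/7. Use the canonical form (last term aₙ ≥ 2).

20 = 2·7 + 6
7 = 1·6 + 1
6 = 6·1 + 0  (stop)
So 20/7 = [2; 1, 6].

[2; 1, 6]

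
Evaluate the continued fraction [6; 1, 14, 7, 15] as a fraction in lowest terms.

Fold from the inside: start with 15/1.
  7 + 1/15 = 106/15
  14 + 15/106 = 1499/106
  1 + 106/1499 = 1605/1499
  6 + 1499/1605 = 11129/1605

11129/1605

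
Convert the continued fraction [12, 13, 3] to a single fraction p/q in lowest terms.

Fold from the inside: start with 3/1.
  13 + 1/3 = 40/3
  12 + 3/40 = 483/40

483/40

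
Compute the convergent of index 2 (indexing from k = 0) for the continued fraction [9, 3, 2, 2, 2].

Using pₖ = aₖpₖ₋₁ + pₖ₋₂, qₖ = aₖqₖ₋₁ + qₖ₋₂ (with p₋₁=1, p₋₂=0, q₋₁=0, q₋₂=1):
  k=0: a=9, p=9, q=1
  k=1: a=3, p=28, q=3
  k=2: a=2, p=65, q=7

65/7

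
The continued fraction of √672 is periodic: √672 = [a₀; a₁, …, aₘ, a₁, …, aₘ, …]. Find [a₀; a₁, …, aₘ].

[25; 1, 11, 1, 50]

a₀ = ⌊√672⌋ = 25.
With m₀=0, d₀=1 and mₖ₊₁ = dₖaₖ − mₖ, dₖ₊₁ = (n − mₖ₊₁²)/dₖ, aₖ₊₁ = ⌊(a₀+mₖ₊₁)/dₖ₊₁⌋:
  k=1: m=25, d=47, a=1
  k=2: m=22, d=4, a=11
  k=3: m=22, d=47, a=1
  k=4: m=25, d=1, a=50
d=1 and a=2a₀=50 at k=4, so the next step gives (m, d) = (25, 47) again — its k=1 value — and the period has length 4.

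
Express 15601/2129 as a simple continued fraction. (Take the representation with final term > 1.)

15601 = 7×2129 + 698
2129 = 3×698 + 35
698 = 19×35 + 33
35 = 1×33 + 2
33 = 16×2 + 1
2 = 2×1 + 0  (stop)
So 15601/2129 = [7; 3, 19, 1, 16, 2].

[7; 3, 19, 1, 16, 2]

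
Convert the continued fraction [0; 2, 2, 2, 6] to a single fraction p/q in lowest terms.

32/77

Using pₖ = aₖpₖ₋₁ + pₖ₋₂ and qₖ = aₖqₖ₋₁ + qₖ₋₂:
  k=0: a=0, p=0, q=1
  k=1: a=2, p=1, q=2
  k=2: a=2, p=2, q=5
  k=3: a=2, p=5, q=12
  k=4: a=6, p=32, q=77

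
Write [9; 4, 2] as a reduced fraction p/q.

83/9

Fold from the inside: start with 2/1.
  4 + 1/2 = 9/2
  9 + 2/9 = 83/9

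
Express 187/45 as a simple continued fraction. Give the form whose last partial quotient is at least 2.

[4; 6, 2, 3]

187 = 4*45 + 7
45 = 6*7 + 3
7 = 2*3 + 1
3 = 3*1 + 0  (stop)
So 187/45 = [4; 6, 2, 3].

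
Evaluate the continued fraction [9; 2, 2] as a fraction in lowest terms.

47/5

Using pₖ = aₖpₖ₋₁ + pₖ₋₂ and qₖ = aₖqₖ₋₁ + qₖ₋₂:
  k=0: a=9, p=9, q=1
  k=1: a=2, p=19, q=2
  k=2: a=2, p=47, q=5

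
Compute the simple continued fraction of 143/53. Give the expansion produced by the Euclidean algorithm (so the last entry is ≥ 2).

143 = 2×53 + 37
53 = 1×37 + 16
37 = 2×16 + 5
16 = 3×5 + 1
5 = 5×1 + 0  (stop)
So 143/53 = [2; 1, 2, 3, 5].

[2; 1, 2, 3, 5]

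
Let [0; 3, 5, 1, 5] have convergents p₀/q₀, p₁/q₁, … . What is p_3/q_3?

6/19

Using pₖ = aₖpₖ₋₁ + pₖ₋₂, qₖ = aₖqₖ₋₁ + qₖ₋₂ (with p₋₁=1, p₋₂=0, q₋₁=0, q₋₂=1):
  k=0: a=0, p=0, q=1
  k=1: a=3, p=1, q=3
  k=2: a=5, p=5, q=16
  k=3: a=1, p=6, q=19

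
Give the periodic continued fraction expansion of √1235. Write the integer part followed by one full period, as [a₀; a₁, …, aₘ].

[35; 7, 70]

a₀ = ⌊√1235⌋ = 35.
With m₀=0, d₀=1 and mₖ₊₁ = dₖaₖ − mₖ, dₖ₊₁ = (n − mₖ₊₁²)/dₖ, aₖ₊₁ = ⌊(a₀+mₖ₊₁)/dₖ₊₁⌋:
  k=1: m=35, d=10, a=7
  k=2: m=35, d=1, a=70
d=1 and a=2a₀=70 at k=2, so the next step gives (m, d) = (35, 10) again — its k=1 value — and the period has length 2.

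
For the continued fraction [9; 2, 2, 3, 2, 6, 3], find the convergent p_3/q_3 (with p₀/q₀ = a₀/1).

Using pₖ = aₖpₖ₋₁ + pₖ₋₂, qₖ = aₖqₖ₋₁ + qₖ₋₂ (with p₋₁=1, p₋₂=0, q₋₁=0, q₋₂=1):
  k=0: a=9, p=9, q=1
  k=1: a=2, p=19, q=2
  k=2: a=2, p=47, q=5
  k=3: a=3, p=160, q=17

160/17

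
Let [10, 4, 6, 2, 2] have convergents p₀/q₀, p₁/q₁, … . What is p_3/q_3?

Using pₖ = aₖpₖ₋₁ + pₖ₋₂, qₖ = aₖqₖ₋₁ + qₖ₋₂ (with p₋₁=1, p₋₂=0, q₋₁=0, q₋₂=1):
  k=0: a=10, p=10, q=1
  k=1: a=4, p=41, q=4
  k=2: a=6, p=256, q=25
  k=3: a=2, p=553, q=54

553/54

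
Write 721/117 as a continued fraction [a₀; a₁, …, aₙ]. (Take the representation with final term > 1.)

721 = 6×117 + 19
117 = 6×19 + 3
19 = 6×3 + 1
3 = 3×1 + 0  (stop)
So 721/117 = [6; 6, 6, 3].

[6; 6, 6, 3]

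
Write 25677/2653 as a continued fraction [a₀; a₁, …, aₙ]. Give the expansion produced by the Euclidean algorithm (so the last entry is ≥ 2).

[9; 1, 2, 9, 13, 2, 3]

25677 = 9·2653 + 1800
2653 = 1·1800 + 853
1800 = 2·853 + 94
853 = 9·94 + 7
94 = 13·7 + 3
7 = 2·3 + 1
3 = 3·1 + 0  (stop)
So 25677/2653 = [9; 1, 2, 9, 13, 2, 3].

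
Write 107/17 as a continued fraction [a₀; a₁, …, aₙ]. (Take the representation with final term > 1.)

[6; 3, 2, 2]

107 = 6·17 + 5
17 = 3·5 + 2
5 = 2·2 + 1
2 = 2·1 + 0  (stop)
So 107/17 = [6; 3, 2, 2].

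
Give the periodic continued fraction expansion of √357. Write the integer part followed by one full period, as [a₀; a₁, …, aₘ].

a₀ = ⌊√357⌋ = 18.
With m₀=0, d₀=1 and mₖ₊₁ = dₖaₖ − mₖ, dₖ₊₁ = (n − mₖ₊₁²)/dₖ, aₖ₊₁ = ⌊(a₀+mₖ₊₁)/dₖ₊₁⌋:
  k=1: m=18, d=33, a=1
  k=2: m=15, d=4, a=8
  k=3: m=17, d=17, a=2
  k=4: m=17, d=4, a=8
  k=5: m=15, d=33, a=1
  k=6: m=18, d=1, a=36
d=1 and a=2a₀=36 at k=6, so the next step gives (m, d) = (18, 33) again — its k=1 value — and the period has length 6.

[18; 1, 8, 2, 8, 1, 36]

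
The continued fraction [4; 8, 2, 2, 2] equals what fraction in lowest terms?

416/101

Using pₖ = aₖpₖ₋₁ + pₖ₋₂ and qₖ = aₖqₖ₋₁ + qₖ₋₂:
  k=0: a=4, p=4, q=1
  k=1: a=8, p=33, q=8
  k=2: a=2, p=70, q=17
  k=3: a=2, p=173, q=42
  k=4: a=2, p=416, q=101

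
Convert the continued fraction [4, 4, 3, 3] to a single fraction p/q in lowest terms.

Using pₖ = aₖpₖ₋₁ + pₖ₋₂ and qₖ = aₖqₖ₋₁ + qₖ₋₂:
  k=0: a=4, p=4, q=1
  k=1: a=4, p=17, q=4
  k=2: a=3, p=55, q=13
  k=3: a=3, p=182, q=43

182/43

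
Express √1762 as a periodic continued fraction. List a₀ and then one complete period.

a₀ = ⌊√1762⌋ = 41.
With m₀=0, d₀=1 and mₖ₊₁ = dₖaₖ − mₖ, dₖ₊₁ = (n − mₖ₊₁²)/dₖ, aₖ₊₁ = ⌊(a₀+mₖ₊₁)/dₖ₊₁⌋:
  k=1: m=41, d=81, a=1
  k=2: m=40, d=2, a=40
  k=3: m=40, d=81, a=1
  k=4: m=41, d=1, a=82
d=1 and a=2a₀=82 at k=4, so the next step gives (m, d) = (41, 81) again — its k=1 value — and the period has length 4.

[41; 1, 40, 1, 82]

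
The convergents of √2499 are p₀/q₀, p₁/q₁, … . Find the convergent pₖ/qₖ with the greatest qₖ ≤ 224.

√2499 = [49; 1, 98, …] (period length 2).
Convergents:
  p_0/q_0 = 49/1
  p_1/q_1 = 50/1
  p_2/q_2 = 4949/99
  p_3/q_3 = 4999/100
  p_4/q_4 = 494851/9899
q_3 = 100 ≤ 224 < 9899 = q_4, so the answer is 4999/100.

4999/100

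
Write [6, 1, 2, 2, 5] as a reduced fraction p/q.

255/38

Fold from the inside: start with 5/1.
  2 + 1/5 = 11/5
  2 + 5/11 = 27/11
  1 + 11/27 = 38/27
  6 + 27/38 = 255/38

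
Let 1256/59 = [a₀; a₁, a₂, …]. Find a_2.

1256 = 21·59 + 17   →  a_0 = 21
59 = 3·17 + 8   →  a_1 = 3
17 = 2·8 + 1   →  a_2 = 2

2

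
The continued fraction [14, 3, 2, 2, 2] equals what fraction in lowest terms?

586/41

Fold from the inside: start with 2/1.
  2 + 1/2 = 5/2
  2 + 2/5 = 12/5
  3 + 5/12 = 41/12
  14 + 12/41 = 586/41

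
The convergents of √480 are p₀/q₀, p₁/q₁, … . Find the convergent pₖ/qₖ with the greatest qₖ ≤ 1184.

10582/483

√480 = [21; 1, 9, 1, 42, …] (period length 4).
Convergents:
  p_0/q_0 = 21/1
  p_1/q_1 = 22/1
  p_2/q_2 = 219/10
  p_3/q_3 = 241/11
  p_4/q_4 = 10341/472
  p_5/q_5 = 10582/483
  p_6/q_6 = 105579/4819
q_5 = 483 ≤ 1184 < 4819 = q_6, so the answer is 10582/483.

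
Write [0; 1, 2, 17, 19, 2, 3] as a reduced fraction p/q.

Using pₖ = aₖpₖ₋₁ + pₖ₋₂ and qₖ = aₖqₖ₋₁ + qₖ₋₂:
  k=0: a=0, p=0, q=1
  k=1: a=1, p=1, q=1
  k=2: a=2, p=2, q=3
  k=3: a=17, p=35, q=52
  k=4: a=19, p=667, q=991
  k=5: a=2, p=1369, q=2034
  k=6: a=3, p=4774, q=7093

4774/7093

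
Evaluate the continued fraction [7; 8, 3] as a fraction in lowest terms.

178/25

Fold from the inside: start with 3/1.
  8 + 1/3 = 25/3
  7 + 3/25 = 178/25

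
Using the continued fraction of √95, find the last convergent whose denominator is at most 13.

39/4

√95 = [9; 1, 2, 1, 18, …] (period length 4).
Convergents:
  p_0/q_0 = 9/1
  p_1/q_1 = 10/1
  p_2/q_2 = 29/3
  p_3/q_3 = 39/4
  p_4/q_4 = 731/75
q_3 = 4 ≤ 13 < 75 = q_4, so the answer is 39/4.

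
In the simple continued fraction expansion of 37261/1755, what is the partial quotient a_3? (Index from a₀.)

37261 = 21·1755 + 406   →  a_0 = 21
1755 = 4·406 + 131   →  a_1 = 4
406 = 3·131 + 13   →  a_2 = 3
131 = 10·13 + 1   →  a_3 = 10

10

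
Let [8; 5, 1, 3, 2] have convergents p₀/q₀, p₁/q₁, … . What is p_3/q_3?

Using pₖ = aₖpₖ₋₁ + pₖ₋₂, qₖ = aₖqₖ₋₁ + qₖ₋₂ (with p₋₁=1, p₋₂=0, q₋₁=0, q₋₂=1):
  k=0: a=8, p=8, q=1
  k=1: a=5, p=41, q=5
  k=2: a=1, p=49, q=6
  k=3: a=3, p=188, q=23

188/23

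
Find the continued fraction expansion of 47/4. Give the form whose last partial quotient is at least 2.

[11; 1, 3]

47 = 11*4 + 3
4 = 1*3 + 1
3 = 3*1 + 0  (stop)
So 47/4 = [11; 1, 3].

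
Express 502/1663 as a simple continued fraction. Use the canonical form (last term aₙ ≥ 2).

[0; 3, 3, 5, 15, 2]

502 = 0·1663 + 502
1663 = 3·502 + 157
502 = 3·157 + 31
157 = 5·31 + 2
31 = 15·2 + 1
2 = 2·1 + 0  (stop)
So 502/1663 = [0; 3, 3, 5, 15, 2].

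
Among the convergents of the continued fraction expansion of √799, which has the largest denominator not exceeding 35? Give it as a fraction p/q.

424/15

√799 = [28; 3, 1, 3, 56, …] (period length 4).
Convergents:
  p_0/q_0 = 28/1
  p_1/q_1 = 85/3
  p_2/q_2 = 113/4
  p_3/q_3 = 424/15
  p_4/q_4 = 23857/844
q_3 = 15 ≤ 35 < 844 = q_4, so the answer is 424/15.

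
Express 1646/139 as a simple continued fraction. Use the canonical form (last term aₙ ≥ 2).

[11; 1, 5, 3, 7]

1646 = 11*139 + 117
139 = 1*117 + 22
117 = 5*22 + 7
22 = 3*7 + 1
7 = 7*1 + 0  (stop)
So 1646/139 = [11; 1, 5, 3, 7].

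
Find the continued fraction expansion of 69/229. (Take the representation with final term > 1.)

69 = 0*229 + 69
229 = 3*69 + 22
69 = 3*22 + 3
22 = 7*3 + 1
3 = 3*1 + 0  (stop)
So 69/229 = [0; 3, 3, 7, 3].

[0; 3, 3, 7, 3]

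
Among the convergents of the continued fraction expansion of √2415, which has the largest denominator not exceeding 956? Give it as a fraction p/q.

√2415 = [49; 7, 98, …] (period length 2).
Convergents:
  p_0/q_0 = 49/1
  p_1/q_1 = 344/7
  p_2/q_2 = 33761/687
  p_3/q_3 = 236671/4816
q_2 = 687 ≤ 956 < 4816 = q_3, so the answer is 33761/687.

33761/687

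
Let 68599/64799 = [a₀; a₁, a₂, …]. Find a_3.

10

68599 = 1·64799 + 3800   →  a_0 = 1
64799 = 17·3800 + 199   →  a_1 = 17
3800 = 19·199 + 19   →  a_2 = 19
199 = 10·19 + 9   →  a_3 = 10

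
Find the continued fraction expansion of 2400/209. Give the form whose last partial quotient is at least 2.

[11; 2, 14, 2, 3]

2400 = 11×209 + 101
209 = 2×101 + 7
101 = 14×7 + 3
7 = 2×3 + 1
3 = 3×1 + 0  (stop)
So 2400/209 = [11; 2, 14, 2, 3].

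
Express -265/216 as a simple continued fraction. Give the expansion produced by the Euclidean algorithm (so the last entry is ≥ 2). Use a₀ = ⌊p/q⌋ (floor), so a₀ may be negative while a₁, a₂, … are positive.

[-2; 1, 3, 2, 2, 4, 2]

-265 = -2·216 + 167
216 = 1·167 + 49
167 = 3·49 + 20
49 = 2·20 + 9
20 = 2·9 + 2
9 = 4·2 + 1
2 = 2·1 + 0  (stop)
So -265/216 = [-2; 1, 3, 2, 2, 4, 2].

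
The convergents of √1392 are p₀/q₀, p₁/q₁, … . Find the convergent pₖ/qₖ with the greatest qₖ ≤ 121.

1567/42

√1392 = [37; 3, 4, 3, 74, …] (period length 4).
Convergents:
  p_0/q_0 = 37/1
  p_1/q_1 = 112/3
  p_2/q_2 = 485/13
  p_3/q_3 = 1567/42
  p_4/q_4 = 116443/3121
q_3 = 42 ≤ 121 < 3121 = q_4, so the answer is 1567/42.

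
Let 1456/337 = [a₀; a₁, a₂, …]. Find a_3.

1456 = 4·337 + 108   →  a_0 = 4
337 = 3·108 + 13   →  a_1 = 3
108 = 8·13 + 4   →  a_2 = 8
13 = 3·4 + 1   →  a_3 = 3

3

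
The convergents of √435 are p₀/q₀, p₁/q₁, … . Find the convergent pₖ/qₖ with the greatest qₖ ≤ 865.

6111/293

√435 = [20; 1, 5, 1, 40, …] (period length 4).
Convergents:
  p_0/q_0 = 20/1
  p_1/q_1 = 21/1
  p_2/q_2 = 125/6
  p_3/q_3 = 146/7
  p_4/q_4 = 5965/286
  p_5/q_5 = 6111/293
  p_6/q_6 = 36520/1751
q_5 = 293 ≤ 865 < 1751 = q_6, so the answer is 6111/293.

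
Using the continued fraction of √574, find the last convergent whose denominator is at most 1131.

√574 = [23; 1, 22, 1, 46, …] (period length 4).
Convergents:
  p_0/q_0 = 23/1
  p_1/q_1 = 24/1
  p_2/q_2 = 551/23
  p_3/q_3 = 575/24
  p_4/q_4 = 27001/1127
  p_5/q_5 = 27576/1151
q_4 = 1127 ≤ 1131 < 1151 = q_5, so the answer is 27001/1127.

27001/1127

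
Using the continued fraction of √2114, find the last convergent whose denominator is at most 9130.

√2114 = [45; 1, 44, 1, 90, …] (period length 4).
Convergents:
  p_0/q_0 = 45/1
  p_1/q_1 = 46/1
  p_2/q_2 = 2069/45
  p_3/q_3 = 2115/46
  p_4/q_4 = 192419/4185
  p_5/q_5 = 194534/4231
  p_6/q_6 = 8751915/190349
q_5 = 4231 ≤ 9130 < 190349 = q_6, so the answer is 194534/4231.

194534/4231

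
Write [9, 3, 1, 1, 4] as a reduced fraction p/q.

297/32

Fold from the inside: start with 4/1.
  1 + 1/4 = 5/4
  1 + 4/5 = 9/5
  3 + 5/9 = 32/9
  9 + 9/32 = 297/32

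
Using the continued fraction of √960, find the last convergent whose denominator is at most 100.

1921/62

√960 = [30; 1, 60, …] (period length 2).
Convergents:
  p_0/q_0 = 30/1
  p_1/q_1 = 31/1
  p_2/q_2 = 1890/61
  p_3/q_3 = 1921/62
  p_4/q_4 = 117150/3781
q_3 = 62 ≤ 100 < 3781 = q_4, so the answer is 1921/62.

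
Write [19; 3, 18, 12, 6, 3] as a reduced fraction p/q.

246655/12762

Fold from the inside: start with 3/1.
  6 + 1/3 = 19/3
  12 + 3/19 = 231/19
  18 + 19/231 = 4177/231
  3 + 231/4177 = 12762/4177
  19 + 4177/12762 = 246655/12762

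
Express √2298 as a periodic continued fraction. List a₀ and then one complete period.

a₀ = ⌊√2298⌋ = 47.
With m₀=0, d₀=1 and mₖ₊₁ = dₖaₖ − mₖ, dₖ₊₁ = (n − mₖ₊₁²)/dₖ, aₖ₊₁ = ⌊(a₀+mₖ₊₁)/dₖ₊₁⌋:
  k=1: m=47, d=89, a=1
  k=2: m=42, d=6, a=14
  k=3: m=42, d=89, a=1
  k=4: m=47, d=1, a=94
d=1 and a=2a₀=94 at k=4, so the next step gives (m, d) = (47, 89) again — its k=1 value — and the period has length 4.

[47; 1, 14, 1, 94]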